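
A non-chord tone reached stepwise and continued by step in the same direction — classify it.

Approach: by step. Departure: by step, continuing in the same direction.
Stepwise on both sides with no change of direction means the note fills in the space between two different chord tones — a passing tone. (Had it turned back to its starting note it would be a neighbor tone instead.)

Passing tone.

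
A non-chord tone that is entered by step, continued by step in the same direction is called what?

Passing tone.

Approach: by step. Departure: by step, continuing in the same direction.
Stepwise on both sides with no change of direction means the note fills in the space between two different chord tones — a passing tone. (Had it turned back to its starting note it would be a neighbor tone instead.)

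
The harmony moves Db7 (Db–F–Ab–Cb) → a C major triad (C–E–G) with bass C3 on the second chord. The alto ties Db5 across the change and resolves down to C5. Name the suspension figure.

At the second chord the bass is C3. The suspended Db5 lies a ninth above the bass; after resolving down by step to C5, the interval above the bass becomes an octave.
Suspension figures are named by those two intervals: 9–8.

9–8 suspension.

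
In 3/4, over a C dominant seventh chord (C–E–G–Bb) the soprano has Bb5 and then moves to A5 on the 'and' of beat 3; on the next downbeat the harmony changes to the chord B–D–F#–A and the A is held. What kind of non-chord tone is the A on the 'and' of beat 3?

The harmony at that moment is C dominant seventh chord (C, E, G, Bb); A5 is not a chord tone.
It is approached by step down from Bb5 and then sustained as the same pitch into the next harmony.
Arriving early and becoming a chord tone when the harmony changes — an anticipation.

Anticipation.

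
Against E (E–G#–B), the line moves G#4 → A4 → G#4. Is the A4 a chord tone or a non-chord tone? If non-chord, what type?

Non-chord tone — a neighbor tone.

The harmony at that moment is E major triad (E, G#, B); A4 is not a chord tone.
It is approached by step up from G#4 and left by step down to G#4.
Step away and step back to the same note — a neighbor tone (upper neighbor).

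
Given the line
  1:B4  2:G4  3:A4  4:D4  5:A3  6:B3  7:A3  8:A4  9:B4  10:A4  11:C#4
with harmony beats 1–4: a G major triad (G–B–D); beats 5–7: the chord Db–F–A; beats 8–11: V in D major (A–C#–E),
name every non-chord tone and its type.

A4 (beat 3) — escape tone; B3 (beat 6) — neighbor tone; B4 (beat 9) — neighbor tone.

The harmony at that moment is G major triad (G, B, D); A4 is not a chord tone.
It is approached by step up from G4 and left by leap down to D4.
Step in, leap out — an escape tone.
The harmony at that moment is Db augmented triad (Db, F, A); B3 is not a chord tone.
It is approached by step up from A3 and left by step down to A3.
Step away and step back to the same note — a neighbor tone (upper neighbor).
The harmony at that moment is A major triad (A, C#, E); B4 is not a chord tone.
It is approached by step up from A4 and left by step down to A4.
Step away and step back to the same note — a neighbor tone (upper neighbor).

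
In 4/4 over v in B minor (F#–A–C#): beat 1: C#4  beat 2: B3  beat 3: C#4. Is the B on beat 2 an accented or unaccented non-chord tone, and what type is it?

Unaccented neighbor tone.

The harmony at that moment is F# minor triad (F#, A, C#); B3 is not a chord tone.
It is approached by step down from C#4 and left by step up to C#4.
Step away and step back to the same note — a neighbor tone (lower neighbor).
It falls on a weak beat, so it is unaccented.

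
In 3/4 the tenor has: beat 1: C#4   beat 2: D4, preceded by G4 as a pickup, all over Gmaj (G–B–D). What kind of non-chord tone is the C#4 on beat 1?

Appoggiatura.

The harmony at that moment is G major triad (G, B, D); C#4 is not a chord tone.
It is approached by leap down from G4 and left by step up to D4.
Leap in, step out, metrically accented — an appoggiatura.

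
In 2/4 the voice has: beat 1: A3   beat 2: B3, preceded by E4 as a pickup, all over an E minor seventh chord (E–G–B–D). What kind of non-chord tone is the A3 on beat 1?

The harmony at that moment is E minor seventh chord (E, G, B, D); A3 is not a chord tone.
It is approached by leap down from E4 and left by step up to B3.
Leap in, step out, metrically accented — an appoggiatura.

Appoggiatura.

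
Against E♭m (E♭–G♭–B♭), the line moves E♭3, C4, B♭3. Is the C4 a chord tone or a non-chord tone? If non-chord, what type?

Non-chord tone — an appoggiatura.

The harmony at that moment is E♭ minor triad (E♭, G♭, B♭); C4 is not a chord tone.
It is approached by leap up from E♭3 and left by step down to B♭3.
Leap in, step out — an appoggiatura.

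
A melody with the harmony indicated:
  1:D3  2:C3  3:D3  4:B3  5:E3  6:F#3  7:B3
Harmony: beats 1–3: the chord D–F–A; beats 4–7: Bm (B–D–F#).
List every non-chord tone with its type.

C3 (beat 2) — neighbor tone; E3 (beat 5) — appoggiatura.

The harmony at that moment is D minor triad (D, F, A); C3 is not a chord tone.
It is approached by step down from D3 and left by step up to D3.
Step away and step back to the same note — a neighbor tone (lower neighbor).
The harmony at that moment is B minor triad (B, D, F#); E3 is not a chord tone.
It is approached by leap down from B3 and left by step up to F#3.
Leap in, step out — an appoggiatura.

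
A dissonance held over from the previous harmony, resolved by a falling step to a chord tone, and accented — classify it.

Suspension.

Approach: by preparation — the pitch is first a chord tone, then held (tied or repeated) while the harmony changes under it. Departure: down by step. Metric position: strong.
A prepared dissonance that resolves downward by step — a suspension. (The same figure resolving upward would be a retardation.)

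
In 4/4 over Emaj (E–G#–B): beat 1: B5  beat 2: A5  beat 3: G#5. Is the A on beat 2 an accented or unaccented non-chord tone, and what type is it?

Unaccented passing tone.

The harmony at that moment is E major triad (E, G#, B); A5 is not a chord tone.
It is approached by step down from B5 and left by step down to G#5.
Step in, step out in the same direction — a passing tone.
It falls on a weak beat, so it is unaccented.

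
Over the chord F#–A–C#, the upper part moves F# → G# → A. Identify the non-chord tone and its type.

The harmony at that moment is F# minor triad (F#, A, C#); G# is not a chord tone.
It is approached by step up from F# and left by step up to A.
Step in, step out in the same direction — a passing tone.

G# is a passing tone.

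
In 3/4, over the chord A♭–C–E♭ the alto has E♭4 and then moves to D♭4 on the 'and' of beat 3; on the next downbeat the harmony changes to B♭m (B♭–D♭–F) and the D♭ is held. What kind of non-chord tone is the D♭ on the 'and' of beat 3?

Anticipation.

The harmony at that moment is A♭ major triad (A♭, C, E♭); D♭4 is not a chord tone.
It is approached by step down from E♭4 and then sustained as the same pitch into the next harmony.
Arriving early and becoming a chord tone when the harmony changes — an anticipation.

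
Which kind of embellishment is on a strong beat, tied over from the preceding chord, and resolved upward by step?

Retardation.

Approach: by preparation — the pitch is first a chord tone, then held (tied or repeated) while the harmony changes under it. Departure: up by step. Metric position: strong.
A prepared dissonance that resolves upward by step — a retardation. (The same figure resolving downward would be a suspension.)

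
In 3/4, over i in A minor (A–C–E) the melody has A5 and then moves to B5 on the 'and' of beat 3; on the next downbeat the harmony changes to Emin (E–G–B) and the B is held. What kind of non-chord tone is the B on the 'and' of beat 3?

The harmony at that moment is A minor triad (A, C, E); B5 is not a chord tone.
It is approached by step up from A5 and then sustained as the same pitch into the next harmony.
Arriving early and becoming a chord tone when the harmony changes — an anticipation.

Anticipation.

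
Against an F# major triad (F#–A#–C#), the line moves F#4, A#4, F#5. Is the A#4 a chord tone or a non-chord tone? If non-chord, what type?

Chord tone (the third of F# major triad).

F# major triad contains F#, A#, C#; A# is the third, so it is a chord tone.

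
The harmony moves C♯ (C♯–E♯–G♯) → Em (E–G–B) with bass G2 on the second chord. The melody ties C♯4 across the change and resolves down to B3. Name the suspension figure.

At the second chord the bass is G2. The suspended C♯4 lies a fourth above the bass; after resolving down by step to B3, the interval above the bass becomes a third.
Suspension figures are named by those two intervals: 4–3.

4–3 suspension.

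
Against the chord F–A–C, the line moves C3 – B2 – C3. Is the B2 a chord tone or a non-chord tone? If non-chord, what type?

The harmony at that moment is F major triad (F, A, C); B2 is not a chord tone.
It is approached by step down from C3 and left by step up to C3.
Step away and step back to the same note — a neighbor tone (lower neighbor).

Non-chord tone — a neighbor tone.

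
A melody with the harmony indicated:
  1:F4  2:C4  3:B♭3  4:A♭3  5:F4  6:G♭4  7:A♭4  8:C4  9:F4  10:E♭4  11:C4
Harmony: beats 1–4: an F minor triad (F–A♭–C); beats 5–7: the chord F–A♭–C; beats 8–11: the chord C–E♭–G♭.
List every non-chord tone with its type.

B♭3 (beat 3) — passing tone; G♭4 (beat 6) — passing tone; F4 (beat 9) — appoggiatura.

The harmony at that moment is F minor triad (F, A♭, C); B♭3 is not a chord tone.
It is approached by step down from C4 and left by step down to A♭3.
Step in, step out in the same direction — a passing tone.
The harmony at that moment is F minor triad (F, A♭, C); G♭4 is not a chord tone.
It is approached by step up from F4 and left by step up to A♭4.
Step in, step out in the same direction — a passing tone.
The harmony at that moment is C diminished triad (C, E♭, G♭); F4 is not a chord tone.
It is approached by leap up from C4 and left by step down to E♭4.
Leap in, step out — an appoggiatura.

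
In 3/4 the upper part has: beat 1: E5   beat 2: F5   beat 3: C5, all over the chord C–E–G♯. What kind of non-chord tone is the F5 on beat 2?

Escape tone.

The harmony at that moment is C augmented triad (C, E, G♯); F5 is not a chord tone.
It is approached by step up from E5 and left by leap down to C5.
Step in, leap out, on a weak beat — an escape tone.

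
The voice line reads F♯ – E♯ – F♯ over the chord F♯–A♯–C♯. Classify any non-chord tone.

The harmony at that moment is F♯ major triad (F♯, A♯, C♯); E♯ is not a chord tone.
It is approached by step down from F♯ and left by step up to F♯.
Step away and step back to the same note — a neighbor tone (lower neighbor).

E♯ is a neighbor tone.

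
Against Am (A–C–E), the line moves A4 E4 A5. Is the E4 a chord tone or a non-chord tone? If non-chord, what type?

Chord tone (the fifth of A minor triad).

A minor triad contains A, C, E; E is the fifth, so it is a chord tone.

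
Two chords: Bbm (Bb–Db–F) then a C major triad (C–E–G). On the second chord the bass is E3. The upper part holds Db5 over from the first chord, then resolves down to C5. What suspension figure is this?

7–6 suspension.

At the second chord the bass is E3. The suspended Db5 lies a seventh above the bass; after resolving down by step to C5, the interval above the bass becomes a sixth.
Suspension figures are named by those two intervals: 7–6.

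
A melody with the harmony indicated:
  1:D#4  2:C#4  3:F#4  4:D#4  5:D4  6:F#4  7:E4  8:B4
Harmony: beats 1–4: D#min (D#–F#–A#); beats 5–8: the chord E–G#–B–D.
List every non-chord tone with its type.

The harmony at that moment is D# minor triad (D#, F#, A#); C#4 is not a chord tone.
It is approached by step down from D#4 and left by leap up to F#4.
Step in, leap out — an escape tone.
The harmony at that moment is E dominant seventh chord (E, G#, B, D); F#4 is not a chord tone.
It is approached by leap up from D4 and left by step down to E4.
Leap in, step out — an appoggiatura.

C#4 (beat 2) — escape tone; F#4 (beat 6) — appoggiatura.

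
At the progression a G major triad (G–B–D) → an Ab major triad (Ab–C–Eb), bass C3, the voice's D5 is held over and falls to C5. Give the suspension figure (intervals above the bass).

9–8 suspension.

At the second chord the bass is C3. The suspended D5 lies a ninth above the bass; after resolving down by step to C5, the interval above the bass becomes an octave.
Suspension figures are named by those two intervals: 9–8.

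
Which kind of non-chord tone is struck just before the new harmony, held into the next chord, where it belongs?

Anticipation.

Approach: ahead of the chord change (typically by step), so it is dissonant against the current harmony. Departure: none — the same pitch is restated or held and is a chord tone of the new harmony.
Dissonant first, consonant once the harmony catches up: the note simply arrives early — an anticipation. (The reverse timing, consonant first and dissonant after the change, would be a suspension or retardation.)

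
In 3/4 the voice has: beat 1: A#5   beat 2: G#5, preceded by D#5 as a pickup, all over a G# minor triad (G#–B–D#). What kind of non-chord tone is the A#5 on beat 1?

Appoggiatura.

The harmony at that moment is G# minor triad (G#, B, D#); A#5 is not a chord tone.
It is approached by leap up from D#5 and left by step down to G#5.
Leap in, step out, metrically accented — an appoggiatura.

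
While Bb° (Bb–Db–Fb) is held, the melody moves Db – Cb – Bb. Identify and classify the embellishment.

Cb is a passing tone.

The harmony at that moment is Bb diminished triad (Bb, Db, Fb); Cb is not a chord tone.
It is approached by step down from Db and left by step down to Bb.
Step in, step out in the same direction — a passing tone.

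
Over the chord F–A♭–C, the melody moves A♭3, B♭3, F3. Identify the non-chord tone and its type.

The harmony at that moment is F minor triad (F, A♭, C); B♭3 is not a chord tone.
It is approached by step up from A♭3 and left by leap down to F3.
Step in, leap out — an escape tone.

B♭3 is an escape tone.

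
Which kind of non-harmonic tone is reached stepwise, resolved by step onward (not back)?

Passing tone.

Approach: by step. Departure: by step, continuing in the same direction.
Stepwise on both sides with no change of direction means the note fills in the space between two different chord tones — a passing tone. (Had it turned back to its starting note it would be a neighbor tone instead.)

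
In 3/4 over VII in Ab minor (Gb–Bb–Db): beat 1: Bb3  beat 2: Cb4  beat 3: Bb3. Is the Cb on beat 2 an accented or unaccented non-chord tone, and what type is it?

The harmony at that moment is Gb major triad (Gb, Bb, Db); Cb4 is not a chord tone.
It is approached by step up from Bb3 and left by step down to Bb3.
Step away and step back to the same note — a neighbor tone (upper neighbor).
It falls on a weak beat, so it is unaccented.

Unaccented neighbor tone.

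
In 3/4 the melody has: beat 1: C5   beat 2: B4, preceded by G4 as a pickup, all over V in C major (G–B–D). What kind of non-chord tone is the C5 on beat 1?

The harmony at that moment is G major triad (G, B, D); C5 is not a chord tone.
It is approached by leap up from G4 and left by step down to B4.
Leap in, step out, metrically accented — an appoggiatura.

Appoggiatura.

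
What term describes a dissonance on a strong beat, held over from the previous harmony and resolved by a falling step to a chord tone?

Approach: by preparation — the pitch is first a chord tone, then held (tied or repeated) while the harmony changes under it. Departure: down by step. Metric position: strong.
A prepared dissonance that resolves downward by step — a suspension. (The same figure resolving upward would be a retardation.)

Suspension.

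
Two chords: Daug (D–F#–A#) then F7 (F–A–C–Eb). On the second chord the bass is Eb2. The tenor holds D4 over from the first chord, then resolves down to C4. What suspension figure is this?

At the second chord the bass is Eb2. The suspended D4 lies a seventh above the bass; after resolving down by step to C4, the interval above the bass becomes a sixth.
Suspension figures are named by those two intervals: 7–6.

7–6 suspension.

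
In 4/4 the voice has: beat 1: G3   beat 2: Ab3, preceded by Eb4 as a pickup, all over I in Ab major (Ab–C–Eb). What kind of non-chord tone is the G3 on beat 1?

Appoggiatura.

The harmony at that moment is Ab major triad (Ab, C, Eb); G3 is not a chord tone.
It is approached by leap down from Eb4 and left by step up to Ab3.
Leap in, step out, metrically accented — an appoggiatura.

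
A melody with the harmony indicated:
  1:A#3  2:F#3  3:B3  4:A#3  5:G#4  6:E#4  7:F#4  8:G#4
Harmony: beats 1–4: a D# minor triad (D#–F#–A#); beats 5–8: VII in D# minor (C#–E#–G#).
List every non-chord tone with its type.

The harmony at that moment is D# minor triad (D#, F#, A#); B3 is not a chord tone.
It is approached by leap up from F#3 and left by step down to A#3.
Leap in, step out — an appoggiatura.
The harmony at that moment is C# major triad (C#, E#, G#); F#4 is not a chord tone.
It is approached by step up from E#4 and left by step up to G#4.
Step in, step out in the same direction — a passing tone.

B3 (beat 3) — appoggiatura; F#4 (beat 7) — passing tone.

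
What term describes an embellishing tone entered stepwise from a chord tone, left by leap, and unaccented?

Approach: by step. Departure: by leap. Metric position: weak.
Step in, leap out, from a weak position — an escape tone (échappée). (It is the mirror image of the appoggiatura, which leaps in and steps out on a strong beat.)

Escape tone.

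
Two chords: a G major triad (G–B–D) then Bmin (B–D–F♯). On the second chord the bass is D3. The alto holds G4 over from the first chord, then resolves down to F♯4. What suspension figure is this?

4–3 suspension.

At the second chord the bass is D3. The suspended G4 lies a fourth above the bass; after resolving down by step to F♯4, the interval above the bass becomes a third.
Suspension figures are named by those two intervals: 4–3.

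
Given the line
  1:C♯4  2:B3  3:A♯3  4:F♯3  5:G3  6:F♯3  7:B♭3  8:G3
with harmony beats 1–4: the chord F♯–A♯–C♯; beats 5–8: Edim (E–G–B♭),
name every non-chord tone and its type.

The harmony at that moment is F♯ major triad (F♯, A♯, C♯); B3 is not a chord tone.
It is approached by step down from C♯4 and left by step down to A♯3.
Step in, step out in the same direction — a passing tone.
The harmony at that moment is E diminished triad (E, G, B♭); F♯3 is not a chord tone.
It is approached by step down from G3 and left by leap up to B♭3.
Step in, leap out — an escape tone.

B3 (beat 2) — passing tone; F♯3 (beat 6) — escape tone.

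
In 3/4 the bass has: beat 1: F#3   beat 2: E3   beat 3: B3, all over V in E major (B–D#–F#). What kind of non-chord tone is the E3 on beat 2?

The harmony at that moment is B major triad (B, D#, F#); E3 is not a chord tone.
It is approached by step down from F#3 and left by leap up to B3.
Step in, leap out, on a weak beat — an escape tone.

Escape tone.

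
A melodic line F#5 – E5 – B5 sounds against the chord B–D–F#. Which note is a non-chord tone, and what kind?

E5 is an escape tone.

The harmony at that moment is B minor triad (B, D, F#); E5 is not a chord tone.
It is approached by step down from F#5 and left by leap up to B5.
Step in, leap out — an escape tone.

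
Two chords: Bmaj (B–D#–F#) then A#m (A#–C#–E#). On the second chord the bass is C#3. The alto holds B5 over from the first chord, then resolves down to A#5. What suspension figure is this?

At the second chord the bass is C#3. The suspended B5 lies a seventh above the bass; after resolving down by step to A#5, the interval above the bass becomes a sixth.
Suspension figures are named by those two intervals: 7–6.

7–6 suspension.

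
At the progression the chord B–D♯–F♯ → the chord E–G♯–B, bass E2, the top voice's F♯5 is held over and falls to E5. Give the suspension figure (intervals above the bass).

9–8 suspension.

At the second chord the bass is E2. The suspended F♯5 lies a ninth above the bass; after resolving down by step to E5, the interval above the bass becomes an octave.
Suspension figures are named by those two intervals: 9–8.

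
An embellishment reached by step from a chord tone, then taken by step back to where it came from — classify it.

Approach: by step. Departure: by step in the opposite direction, back to the starting pitch.
Stepwise on both sides but reversing to return to the same chord tone — a neighbor tone. (Had it continued onward in the same direction it would be a passing tone instead.)

Neighbor tone.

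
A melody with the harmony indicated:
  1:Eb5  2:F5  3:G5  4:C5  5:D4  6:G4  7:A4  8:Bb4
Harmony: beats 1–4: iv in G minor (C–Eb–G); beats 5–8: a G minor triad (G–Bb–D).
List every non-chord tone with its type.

F5 (beat 2) — passing tone; A4 (beat 7) — passing tone.

The harmony at that moment is C minor triad (C, Eb, G); F5 is not a chord tone.
It is approached by step up from Eb5 and left by step up to G5.
Step in, step out in the same direction — a passing tone.
The harmony at that moment is G minor triad (G, Bb, D); A4 is not a chord tone.
It is approached by step up from G4 and left by step up to Bb4.
Step in, step out in the same direction — a passing tone.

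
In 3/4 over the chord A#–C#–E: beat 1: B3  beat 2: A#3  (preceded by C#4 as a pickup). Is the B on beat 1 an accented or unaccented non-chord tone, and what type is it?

Accented passing tone.

The harmony at that moment is A# diminished triad (A#, C#, E); B3 is not a chord tone.
It is approached by step down from C#4 and left by step down to A#3.
Step in, step out in the same direction — a passing tone.
It falls on the downbeat, so it is accented.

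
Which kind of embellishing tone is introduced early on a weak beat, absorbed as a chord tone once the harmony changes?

Approach: ahead of the chord change (typically by step), so it is dissonant against the current harmony. Departure: none — the same pitch is restated or held and is a chord tone of the new harmony.
Dissonant first, consonant once the harmony catches up: the note simply arrives early — an anticipation. (The reverse timing, consonant first and dissonant after the change, would be a suspension or retardation.)

Anticipation.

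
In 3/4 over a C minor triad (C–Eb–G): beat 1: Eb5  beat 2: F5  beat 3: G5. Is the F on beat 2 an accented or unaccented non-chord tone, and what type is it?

Unaccented passing tone.

The harmony at that moment is C minor triad (C, Eb, G); F5 is not a chord tone.
It is approached by step up from Eb5 and left by step up to G5.
Step in, step out in the same direction — a passing tone.
It falls on a weak beat, so it is unaccented.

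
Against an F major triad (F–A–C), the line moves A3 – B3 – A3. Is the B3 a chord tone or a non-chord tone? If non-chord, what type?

The harmony at that moment is F major triad (F, A, C); B3 is not a chord tone.
It is approached by step up from A3 and left by step down to A3.
Step away and step back to the same note — a neighbor tone (upper neighbor).

Non-chord tone — a neighbor tone.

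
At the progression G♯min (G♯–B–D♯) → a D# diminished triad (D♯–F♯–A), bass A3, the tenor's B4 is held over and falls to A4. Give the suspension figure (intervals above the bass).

At the second chord the bass is A3. The suspended B4 lies a ninth above the bass; after resolving down by step to A4, the interval above the bass becomes an octave.
Suspension figures are named by those two intervals: 9–8.

9–8 suspension.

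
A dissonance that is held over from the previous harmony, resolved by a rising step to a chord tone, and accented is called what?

Approach: by preparation — the pitch is first a chord tone, then held (tied or repeated) while the harmony changes under it. Departure: up by step. Metric position: strong.
A prepared dissonance that resolves upward by step — a retardation. (The same figure resolving downward would be a suspension.)

Retardation.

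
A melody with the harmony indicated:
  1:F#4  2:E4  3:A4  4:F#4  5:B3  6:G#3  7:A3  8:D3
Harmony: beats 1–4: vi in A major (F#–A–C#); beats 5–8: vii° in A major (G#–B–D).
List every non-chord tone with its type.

E4 (beat 2) — escape tone; A3 (beat 7) — escape tone.

The harmony at that moment is F# minor triad (F#, A, C#); E4 is not a chord tone.
It is approached by step down from F#4 and left by leap up to A4.
Step in, leap out — an escape tone.
The harmony at that moment is G# diminished triad (G#, B, D); A3 is not a chord tone.
It is approached by step up from G#3 and left by leap down to D3.
Step in, leap out — an escape tone.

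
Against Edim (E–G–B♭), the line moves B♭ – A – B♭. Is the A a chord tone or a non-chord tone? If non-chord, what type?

The harmony at that moment is E diminished triad (E, G, B♭); A is not a chord tone.
It is approached by step down from B♭ and left by step up to B♭.
Step away and step back to the same note — a neighbor tone (lower neighbor).

Non-chord tone — a neighbor tone.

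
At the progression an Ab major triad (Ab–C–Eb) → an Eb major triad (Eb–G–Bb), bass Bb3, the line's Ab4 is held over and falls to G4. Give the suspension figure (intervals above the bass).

7–6 suspension.

At the second chord the bass is Bb3. The suspended Ab4 lies a seventh above the bass; after resolving down by step to G4, the interval above the bass becomes a sixth.
Suspension figures are named by those two intervals: 7–6.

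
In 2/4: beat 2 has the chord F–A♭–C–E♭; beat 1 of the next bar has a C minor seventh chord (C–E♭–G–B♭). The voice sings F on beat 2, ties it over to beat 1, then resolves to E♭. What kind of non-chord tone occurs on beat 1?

The harmony at that moment is C minor seventh chord (C, E♭, G, B♭); F is not a chord tone.
It is held over (the same pitch as the preceding F) and left by step down to E♭.
Held over from the previous chord and resolving down by step — a suspension.

Suspension.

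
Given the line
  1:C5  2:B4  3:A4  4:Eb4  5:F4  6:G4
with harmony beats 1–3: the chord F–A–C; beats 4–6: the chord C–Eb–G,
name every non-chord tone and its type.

The harmony at that moment is F major triad (F, A, C); B4 is not a chord tone.
It is approached by step down from C5 and left by step down to A4.
Step in, step out in the same direction — a passing tone.
The harmony at that moment is C minor triad (C, Eb, G); F4 is not a chord tone.
It is approached by step up from Eb4 and left by step up to G4.
Step in, step out in the same direction — a passing tone.

B4 (beat 2) — passing tone; F4 (beat 5) — passing tone.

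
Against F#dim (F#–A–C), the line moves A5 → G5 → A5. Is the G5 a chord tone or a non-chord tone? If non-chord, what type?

The harmony at that moment is F# diminished triad (F#, A, C); G5 is not a chord tone.
It is approached by step down from A5 and left by step up to A5.
Step away and step back to the same note — a neighbor tone (lower neighbor).

Non-chord tone — a neighbor tone.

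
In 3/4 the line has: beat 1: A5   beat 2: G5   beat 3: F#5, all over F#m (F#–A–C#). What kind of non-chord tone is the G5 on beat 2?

Passing tone.

The harmony at that moment is F# minor triad (F#, A, C#); G5 is not a chord tone.
It is approached by step down from A5 and left by step down to F#5.
Step in, step out in the same direction — a passing tone.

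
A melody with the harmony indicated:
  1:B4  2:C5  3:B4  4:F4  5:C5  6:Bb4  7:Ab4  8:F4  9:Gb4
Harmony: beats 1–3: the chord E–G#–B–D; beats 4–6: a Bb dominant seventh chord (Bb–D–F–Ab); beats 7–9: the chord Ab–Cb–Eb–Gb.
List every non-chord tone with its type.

The harmony at that moment is E dominant seventh chord (E, G#, B, D); C5 is not a chord tone.
It is approached by step up from B4 and left by step down to B4.
Step away and step back to the same note — a neighbor tone (upper neighbor).
The harmony at that moment is Bb dominant seventh chord (Bb, D, F, Ab); C5 is not a chord tone.
It is approached by leap up from F4 and left by step down to Bb4.
Leap in, step out — an appoggiatura.
The harmony at that moment is Ab minor seventh chord (Ab, Cb, Eb, Gb); F4 is not a chord tone.
It is approached by leap down from Ab4 and left by step up to Gb4.
Leap in, step out — an appoggiatura.

C5 (beat 2) — neighbor tone; C5 (beat 5) — appoggiatura; F4 (beat 8) — appoggiatura.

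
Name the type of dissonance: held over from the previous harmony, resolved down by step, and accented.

Suspension.

Approach: by preparation — the pitch is first a chord tone, then held (tied or repeated) while the harmony changes under it. Departure: down by step. Metric position: strong.
A prepared dissonance that resolves downward by step — a suspension. (The same figure resolving upward would be a retardation.)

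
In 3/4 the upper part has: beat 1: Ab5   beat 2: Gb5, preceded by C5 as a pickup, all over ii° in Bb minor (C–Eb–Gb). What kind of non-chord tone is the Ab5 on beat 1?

Appoggiatura.

The harmony at that moment is C diminished triad (C, Eb, Gb); Ab5 is not a chord tone.
It is approached by leap up from C5 and left by step down to Gb5.
Leap in, step out, metrically accented — an appoggiatura.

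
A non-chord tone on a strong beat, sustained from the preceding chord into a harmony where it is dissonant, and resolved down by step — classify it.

Suspension.

Approach: by preparation — the pitch is first a chord tone, then held (tied or repeated) while the harmony changes under it. Departure: down by step. Metric position: strong.
A prepared dissonance that resolves downward by step — a suspension. (The same figure resolving upward would be a retardation.)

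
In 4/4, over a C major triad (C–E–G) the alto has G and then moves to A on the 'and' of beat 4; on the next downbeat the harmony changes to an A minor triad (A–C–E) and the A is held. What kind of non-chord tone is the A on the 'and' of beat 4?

The harmony at that moment is C major triad (C, E, G); A is not a chord tone.
It is approached by step up from G and then sustained as the same pitch into the next harmony.
Arriving early and becoming a chord tone when the harmony changes — an anticipation.

Anticipation.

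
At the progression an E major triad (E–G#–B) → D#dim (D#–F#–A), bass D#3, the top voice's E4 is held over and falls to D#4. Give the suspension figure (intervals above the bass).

9–8 suspension.

At the second chord the bass is D#3. The suspended E4 lies a ninth above the bass; after resolving down by step to D#4, the interval above the bass becomes an octave.
Suspension figures are named by those two intervals: 9–8.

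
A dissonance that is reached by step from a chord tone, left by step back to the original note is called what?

Approach: by step. Departure: by step in the opposite direction, back to the starting pitch.
Stepwise on both sides but reversing to return to the same chord tone — a neighbor tone. (Had it continued onward in the same direction it would be a passing tone instead.)

Neighbor tone.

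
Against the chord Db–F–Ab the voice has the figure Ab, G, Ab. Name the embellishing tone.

G is a neighbor tone.

The harmony at that moment is Db major triad (Db, F, Ab); G is not a chord tone.
It is approached by step down from Ab and left by step up to Ab.
Step away and step back to the same note — a neighbor tone (lower neighbor).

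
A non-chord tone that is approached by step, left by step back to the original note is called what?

Approach: by step. Departure: by step in the opposite direction, back to the starting pitch.
Stepwise on both sides but reversing to return to the same chord tone — a neighbor tone. (Had it continued onward in the same direction it would be a passing tone instead.)

Neighbor tone.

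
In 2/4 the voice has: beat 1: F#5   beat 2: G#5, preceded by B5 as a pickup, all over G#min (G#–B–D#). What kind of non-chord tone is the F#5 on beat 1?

Appoggiatura.

The harmony at that moment is G# minor triad (G#, B, D#); F#5 is not a chord tone.
It is approached by leap down from B5 and left by step up to G#5.
Leap in, step out, metrically accented — an appoggiatura.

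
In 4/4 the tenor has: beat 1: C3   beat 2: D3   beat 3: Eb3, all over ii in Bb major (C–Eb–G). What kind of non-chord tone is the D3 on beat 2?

The harmony at that moment is C minor triad (C, Eb, G); D3 is not a chord tone.
It is approached by step up from C3 and left by step up to Eb3.
Step in, step out in the same direction — a passing tone.

Passing tone.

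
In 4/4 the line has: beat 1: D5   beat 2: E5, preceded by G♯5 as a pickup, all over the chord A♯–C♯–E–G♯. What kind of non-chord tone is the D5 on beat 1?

Appoggiatura.

The harmony at that moment is A♯ half-diminished seventh chord (A♯, C♯, E, G♯); D5 is not a chord tone.
It is approached by leap down from G♯5 and left by step up to E5.
Leap in, step out, metrically accented — an appoggiatura.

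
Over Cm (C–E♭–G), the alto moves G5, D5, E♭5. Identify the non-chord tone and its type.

The harmony at that moment is C minor triad (C, E♭, G); D5 is not a chord tone.
It is approached by leap down from G5 and left by step up to E♭5.
Leap in, step out — an appoggiatura.

D5 is an appoggiatura.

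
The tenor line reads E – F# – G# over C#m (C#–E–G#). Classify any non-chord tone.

F# is a passing tone.

The harmony at that moment is C# minor triad (C#, E, G#); F# is not a chord tone.
It is approached by step up from E and left by step up to G#.
Step in, step out in the same direction — a passing tone.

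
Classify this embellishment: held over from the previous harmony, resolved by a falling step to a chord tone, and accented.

Suspension.

Approach: by preparation — the pitch is first a chord tone, then held (tied or repeated) while the harmony changes under it. Departure: down by step. Metric position: strong.
A prepared dissonance that resolves downward by step — a suspension. (The same figure resolving upward would be a retardation.)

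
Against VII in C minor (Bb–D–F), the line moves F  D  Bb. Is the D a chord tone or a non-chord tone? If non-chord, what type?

Bb major triad contains Bb, D, F; D is the third, so it is a chord tone.

Chord tone (the third of Bb major triad).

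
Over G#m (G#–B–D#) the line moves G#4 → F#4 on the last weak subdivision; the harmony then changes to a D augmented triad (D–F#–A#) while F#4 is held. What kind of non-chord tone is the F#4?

The harmony at that moment is G# minor triad (G#, B, D#); F#4 is not a chord tone.
It is approached by step down from G#4 and then sustained as the same pitch into the next harmony.
Arriving early and becoming a chord tone when the harmony changes — an anticipation.

F#4 is an anticipation.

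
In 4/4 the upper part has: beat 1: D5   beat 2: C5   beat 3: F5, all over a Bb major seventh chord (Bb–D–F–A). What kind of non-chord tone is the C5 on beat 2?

Escape tone.

The harmony at that moment is Bb major seventh chord (Bb, D, F, A); C5 is not a chord tone.
It is approached by step down from D5 and left by leap up to F5.
Step in, leap out, on a weak beat — an escape tone.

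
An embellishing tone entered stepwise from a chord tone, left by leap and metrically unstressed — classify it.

Escape tone.

Approach: by step. Departure: by leap. Metric position: weak.
Step in, leap out, from a weak position — an escape tone (échappée). (It is the mirror image of the appoggiatura, which leaps in and steps out on a strong beat.)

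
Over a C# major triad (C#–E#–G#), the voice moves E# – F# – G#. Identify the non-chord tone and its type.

The harmony at that moment is C# major triad (C#, E#, G#); F# is not a chord tone.
It is approached by step up from E# and left by step up to G#.
Step in, step out in the same direction — a passing tone.

F# is a passing tone.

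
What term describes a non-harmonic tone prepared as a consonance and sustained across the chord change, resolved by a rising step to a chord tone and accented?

Retardation.

Approach: by preparation — the pitch is first a chord tone, then held (tied or repeated) while the harmony changes under it. Departure: up by step. Metric position: strong.
A prepared dissonance that resolves upward by step — a retardation. (The same figure resolving downward would be a suspension.)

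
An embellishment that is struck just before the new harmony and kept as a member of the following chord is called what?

Approach: ahead of the chord change (typically by step), so it is dissonant against the current harmony. Departure: none — the same pitch is restated or held and is a chord tone of the new harmony.
Dissonant first, consonant once the harmony catches up: the note simply arrives early — an anticipation. (The reverse timing, consonant first and dissonant after the change, would be a suspension or retardation.)

Anticipation.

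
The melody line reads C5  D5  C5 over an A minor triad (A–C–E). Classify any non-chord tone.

The harmony at that moment is A minor triad (A, C, E); D5 is not a chord tone.
It is approached by step up from C5 and left by step down to C5.
Step away and step back to the same note — a neighbor tone (upper neighbor).

D5 is a neighbor tone.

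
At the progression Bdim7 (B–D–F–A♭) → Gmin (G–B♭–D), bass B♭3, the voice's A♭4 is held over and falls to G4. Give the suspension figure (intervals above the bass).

7–6 suspension.

At the second chord the bass is B♭3. The suspended A♭4 lies a seventh above the bass; after resolving down by step to G4, the interval above the bass becomes a sixth.
Suspension figures are named by those two intervals: 7–6.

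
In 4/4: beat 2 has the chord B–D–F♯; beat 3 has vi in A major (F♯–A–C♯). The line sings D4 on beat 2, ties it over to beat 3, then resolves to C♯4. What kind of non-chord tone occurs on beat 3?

Suspension.

The harmony at that moment is F♯ minor triad (F♯, A, C♯); D4 is not a chord tone.
It is held over (the same pitch as the preceding D4) and left by step down to C♯4.
Held over from the previous chord and resolving down by step — a suspension.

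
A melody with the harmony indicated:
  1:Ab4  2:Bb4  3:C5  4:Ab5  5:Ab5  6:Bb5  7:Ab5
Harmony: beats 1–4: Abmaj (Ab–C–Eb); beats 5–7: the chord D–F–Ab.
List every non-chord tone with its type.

The harmony at that moment is Ab major triad (Ab, C, Eb); Bb4 is not a chord tone.
It is approached by step up from Ab4 and left by step up to C5.
Step in, step out in the same direction — a passing tone.
The harmony at that moment is D diminished triad (D, F, Ab); Bb5 is not a chord tone.
It is approached by step up from Ab5 and left by step down to Ab5.
Step away and step back to the same note — a neighbor tone (upper neighbor).

Bb4 (beat 2) — passing tone; Bb5 (beat 6) — neighbor tone.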